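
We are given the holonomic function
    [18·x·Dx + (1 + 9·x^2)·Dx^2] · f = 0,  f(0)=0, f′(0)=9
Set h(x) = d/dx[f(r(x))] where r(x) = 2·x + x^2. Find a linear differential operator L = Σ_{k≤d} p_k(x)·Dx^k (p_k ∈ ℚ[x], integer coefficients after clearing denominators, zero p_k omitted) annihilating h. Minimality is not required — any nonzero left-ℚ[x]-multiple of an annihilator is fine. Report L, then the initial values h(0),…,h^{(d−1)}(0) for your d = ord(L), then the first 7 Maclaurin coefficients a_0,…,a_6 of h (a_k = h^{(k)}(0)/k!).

f: a_k = 0, 9, 0, -27, 0, 729/5, 0, …
L₀ from L_f via x↦r, Dx↦r'^{-1}Dx.
h₀' ⇒ L via d/dx closure of L₀.
L = (-1 + 72·x + 144·x^2 + 108·x^3 + 27·x^4) + (1 + x + 36·x^2 + 72·x^3 + 45·x^4 + 9·x^5)·Dx  (order 1).
h: a_k = 18, 18, -648, -1296, 22518, 69822, -758160, …
ICs: h(0) = 18.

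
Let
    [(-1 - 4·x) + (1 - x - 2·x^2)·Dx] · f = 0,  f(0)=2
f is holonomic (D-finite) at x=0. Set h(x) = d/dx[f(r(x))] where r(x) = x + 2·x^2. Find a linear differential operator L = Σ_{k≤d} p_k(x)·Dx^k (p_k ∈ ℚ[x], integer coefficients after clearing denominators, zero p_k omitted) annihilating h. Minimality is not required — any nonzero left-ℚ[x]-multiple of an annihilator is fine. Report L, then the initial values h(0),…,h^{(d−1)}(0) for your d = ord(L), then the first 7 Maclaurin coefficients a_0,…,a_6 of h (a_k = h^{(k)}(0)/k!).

L = (10 + 72·x + 240·x^2 + 544·x^3 + 1344·x^4 + 1920·x^5 + 1280·x^6) + (-1 - 7·x - 12·x^2 + 32·x^3 + 200·x^4 + 384·x^5 + 448·x^6 + 256·x^7)·Dx  (order 1).
h: a_k = 2, 20, 102, 424, 1690, 6684, 25102, …
ICs: h(0) = 2.

f: a_k = 2, 2, 6, 10, 22, 42, 86, …
f∘r: x↦r, Dx↦Dx/r' in L_f ⇒ L₀.
h=h₀': d/dx-closure on L₀ ⇒ L.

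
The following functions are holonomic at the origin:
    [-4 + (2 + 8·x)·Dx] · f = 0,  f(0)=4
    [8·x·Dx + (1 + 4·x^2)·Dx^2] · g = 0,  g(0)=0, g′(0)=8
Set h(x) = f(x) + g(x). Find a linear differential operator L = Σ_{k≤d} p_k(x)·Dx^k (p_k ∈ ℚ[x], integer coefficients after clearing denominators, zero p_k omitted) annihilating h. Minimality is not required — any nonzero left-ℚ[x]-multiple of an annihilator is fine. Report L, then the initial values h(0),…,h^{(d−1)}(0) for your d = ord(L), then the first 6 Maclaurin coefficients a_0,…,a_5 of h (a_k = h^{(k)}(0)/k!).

f: a_k = 4, 8, -8, 16, -40, 112, …
g: a_k = 0, 8, 0, -32/3, 0, 128/5, …
Sum ⇒ L₀ = lclm(L_f,L_g) in ℚ(x)⟨Dx⟩.
L = (-8 - 80·x + 96·x^2 + 192·x^3)·Dx + (-10 - 32·x - 64·x^2 + 384·x^3 + 672·x^4)·Dx^2 + (-1 + 24·x^2 + 48·x^3 + 112·x^4 + 192·x^5)·Dx^3  (order 3).
h: a_k = 4, 16, -8, 16/3, -40, 688/5, …
ICs: h(0) = 4, h′(0) = 16, h′′(0) = -16.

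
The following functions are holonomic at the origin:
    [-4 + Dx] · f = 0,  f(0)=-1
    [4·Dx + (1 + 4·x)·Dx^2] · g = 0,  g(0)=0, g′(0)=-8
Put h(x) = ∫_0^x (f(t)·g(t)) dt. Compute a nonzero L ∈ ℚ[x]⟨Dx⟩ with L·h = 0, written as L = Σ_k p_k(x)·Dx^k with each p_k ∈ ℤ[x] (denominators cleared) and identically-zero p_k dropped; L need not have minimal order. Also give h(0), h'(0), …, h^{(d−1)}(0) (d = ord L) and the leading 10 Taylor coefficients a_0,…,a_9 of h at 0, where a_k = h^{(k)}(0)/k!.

L = 64·x·Dx + (-4 - 32·x)·Dx^2 + (1 + 4·x)·Dx^3  (order 3).
h: a_k = 0, 0, 4, 16/3, 32/3, 0, 128/5, -512/9, 11776/63, -237568/405, …
ICs: h(0) = 0, h′(0) = 0, h′′(0) = 8.

f: a_k = -1, -4, -8, -32/3, -32/3, -128/15, -256/45, -1024/315, -512/315, -2048/2835, …
g: a_k = 0, -8, 16, -128/3, 128, -2048/5, 4096/3, -32768/7, 16384, -524288/9, …
Product ⇒ symmetric product L₀, ord ≤ 2.
Integrate: L := L₀·Dx.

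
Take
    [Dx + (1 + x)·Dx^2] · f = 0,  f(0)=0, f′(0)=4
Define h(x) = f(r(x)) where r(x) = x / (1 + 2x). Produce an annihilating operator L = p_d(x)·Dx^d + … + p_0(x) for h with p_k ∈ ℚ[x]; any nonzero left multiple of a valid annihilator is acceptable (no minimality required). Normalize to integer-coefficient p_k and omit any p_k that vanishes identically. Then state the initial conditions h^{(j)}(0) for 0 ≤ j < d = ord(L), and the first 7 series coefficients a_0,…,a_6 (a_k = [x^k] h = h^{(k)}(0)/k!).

L = (5 + 12·x)·Dx + (1 + 5·x + 6·x^2)·Dx^2  (order 2).
h: a_k = 0, 4, -10, 76/3, -65, 844/5, -1330/3, …
ICs: h(0) = 0, h′(0) = 4.

f: a_k = 0, 4, -2, 4/3, -1, 4/5, -2/3, …
L₀ from L_f via x↦r, Dx↦r'^{-1}Dx.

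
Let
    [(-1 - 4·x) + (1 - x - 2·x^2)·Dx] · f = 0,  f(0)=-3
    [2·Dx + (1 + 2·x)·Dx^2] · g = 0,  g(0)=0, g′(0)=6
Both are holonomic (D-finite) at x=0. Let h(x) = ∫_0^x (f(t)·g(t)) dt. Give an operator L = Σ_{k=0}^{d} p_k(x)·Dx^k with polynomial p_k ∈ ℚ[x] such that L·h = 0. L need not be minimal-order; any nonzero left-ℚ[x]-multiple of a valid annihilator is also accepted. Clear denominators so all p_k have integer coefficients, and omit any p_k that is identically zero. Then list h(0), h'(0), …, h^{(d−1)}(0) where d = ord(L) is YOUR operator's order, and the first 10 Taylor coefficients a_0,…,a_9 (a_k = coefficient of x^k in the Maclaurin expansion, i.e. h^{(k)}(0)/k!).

L = (6 + 16·x)·Dx + (14·x + 20·x^2)·Dx^2 + (-1 - x + 4·x^2 + 4·x^3)·Dx^3  (order 3).
h: a_k = 0, 0, -9, 0, -15, -24/5, -168/5, -768/35, -3156/35, -576/7, …
ICs: h(0) = 0, h′(0) = 0, h′′(0) = -18.

f: a_k = -3, -3, -9, -15, -33, -63, -129, -255, -513, -1023, …
g: a_k = 0, 6, -6, 8, -12, 96/5, -32, 384/7, -96, 512/3, …
L₀ := L_f ⊗_s L_g (sym. prod.), ord ≤ 2.
Integrate: L := L₀·Dx.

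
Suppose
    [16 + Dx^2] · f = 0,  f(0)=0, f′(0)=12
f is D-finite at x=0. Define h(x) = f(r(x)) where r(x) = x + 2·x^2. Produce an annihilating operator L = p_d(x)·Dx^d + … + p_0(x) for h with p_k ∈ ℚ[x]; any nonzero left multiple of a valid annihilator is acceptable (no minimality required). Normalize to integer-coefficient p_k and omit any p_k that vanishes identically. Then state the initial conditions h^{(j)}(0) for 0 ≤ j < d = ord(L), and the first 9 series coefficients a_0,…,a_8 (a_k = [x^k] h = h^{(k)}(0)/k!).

L = (16 + 192·x + 768·x^2 + 1024·x^3) - 4·Dx + (1 + 4·x)·Dx^2  (order 2).
h: a_k = 0, 12, 24, -32, -192, -1792/5, 0, 106496/105, 28672/15, …
ICs: h(0) = 0, h′(0) = 12.

f: a_k = 0, 12, 0, -32, 0, 128/5, 0, -1024/105, 0, …
Substitute x→r, Dx→(1/r')Dx; clear ⇒ L₀.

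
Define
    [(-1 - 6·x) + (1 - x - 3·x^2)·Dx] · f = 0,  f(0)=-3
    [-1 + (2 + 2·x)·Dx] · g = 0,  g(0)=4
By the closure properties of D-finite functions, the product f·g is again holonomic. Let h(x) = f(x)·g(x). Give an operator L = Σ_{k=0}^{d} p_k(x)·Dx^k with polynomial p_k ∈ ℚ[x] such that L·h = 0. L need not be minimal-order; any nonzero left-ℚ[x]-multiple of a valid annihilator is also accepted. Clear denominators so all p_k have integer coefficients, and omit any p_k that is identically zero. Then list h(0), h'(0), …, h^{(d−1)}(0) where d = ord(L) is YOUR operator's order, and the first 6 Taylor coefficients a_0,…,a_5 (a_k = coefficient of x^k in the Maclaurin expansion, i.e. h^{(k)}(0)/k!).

L = (3 + 13·x + 9·x^2) + (-2 + 8·x^2 + 6·x^3)·Dx  (order 1).
h: a_k = -12, -18, -105/2, -429/4, -8457/32, -37527/64, …
ICs: h(0) = -12.

f: a_k = -3, -3, -12, -21, -57, -120, …
g: a_k = 4, 2, -1/2, 1/4, -5/32, 7/64, …
Product ⇒ symmetric product L₀, ord ≤ 1.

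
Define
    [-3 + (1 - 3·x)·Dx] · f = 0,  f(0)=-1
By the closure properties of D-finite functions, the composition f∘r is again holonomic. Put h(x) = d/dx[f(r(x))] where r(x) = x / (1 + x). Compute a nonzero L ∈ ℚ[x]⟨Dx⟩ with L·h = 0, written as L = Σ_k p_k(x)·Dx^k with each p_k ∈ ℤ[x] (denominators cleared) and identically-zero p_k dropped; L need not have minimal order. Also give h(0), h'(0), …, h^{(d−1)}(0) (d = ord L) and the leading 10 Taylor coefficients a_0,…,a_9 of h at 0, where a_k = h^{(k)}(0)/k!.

L = 4 + (-1 + 2·x)·Dx  (order 1).
h: a_k = -3, -12, -36, -96, -240, -576, -1344, -3072, -6912, -15360, …
ICs: h(0) = -3.

f: a_k = -1, -3, -9, -27, -81, -243, -729, -2187, -6561, -19683, …
h₀=f(r): pull back L_f along r ⇒ L₀.
h=h₀': d/dx-closure on L₀ ⇒ L.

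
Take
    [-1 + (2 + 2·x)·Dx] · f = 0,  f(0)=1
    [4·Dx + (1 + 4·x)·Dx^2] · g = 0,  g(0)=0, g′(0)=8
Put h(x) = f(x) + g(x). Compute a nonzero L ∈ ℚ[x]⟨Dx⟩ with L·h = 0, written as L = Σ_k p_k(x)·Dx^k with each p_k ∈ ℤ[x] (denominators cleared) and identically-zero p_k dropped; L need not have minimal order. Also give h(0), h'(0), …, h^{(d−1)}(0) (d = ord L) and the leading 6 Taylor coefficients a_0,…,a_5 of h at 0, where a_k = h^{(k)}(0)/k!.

L = (52 + 16·x)·Dx + (125 + 232·x + 80·x^2)·Dx^2 + (14 + 78·x + 96·x^2 + 32·x^3)·Dx^3  (order 3).
h: a_k = 1, 17/2, -129/8, 2051/48, -16389/128, 524323/1280, …
ICs: h(0) = 1, h′(0) = 17/2, h′′(0) = -129/4.

f: a_k = 1, 1/2, -1/8, 1/16, -5/128, 7/256, …
g: a_k = 0, 8, -16, 128/3, -128, 2048/5, …
Sum ⇒ L₀ = lclm(L_f,L_g) in ℚ(x)⟨Dx⟩.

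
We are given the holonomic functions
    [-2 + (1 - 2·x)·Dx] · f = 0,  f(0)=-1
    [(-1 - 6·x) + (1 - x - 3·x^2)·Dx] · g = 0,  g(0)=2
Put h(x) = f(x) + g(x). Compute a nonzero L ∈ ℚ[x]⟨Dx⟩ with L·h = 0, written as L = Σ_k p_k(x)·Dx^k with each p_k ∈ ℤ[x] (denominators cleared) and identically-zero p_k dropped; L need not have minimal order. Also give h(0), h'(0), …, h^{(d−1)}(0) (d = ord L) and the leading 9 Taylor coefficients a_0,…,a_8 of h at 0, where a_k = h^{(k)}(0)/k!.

f: a_k = -1, -2, -4, -8, -16, -32, -64, -128, -256, …
g: a_k = 2, 2, 8, 14, 38, 80, 194, 434, 1016, …
f+g: L₀ = lclm(L_f,L_g), ord ≤ 1+1.
L = (8 - 36·x + 108·x^2 - 72·x^3) + (-2·x - 54·x^2 + 192·x^3 - 144·x^4)·Dx + (-1 + 9·x - 23·x^2 + 6·x^3 + 42·x^4 - 36·x^5)·Dx^2  (order 2).
h: a_k = 1, 0, 4, 6, 22, 48, 130, 306, 760, …
ICs: h(0) = 1, h′(0) = 0.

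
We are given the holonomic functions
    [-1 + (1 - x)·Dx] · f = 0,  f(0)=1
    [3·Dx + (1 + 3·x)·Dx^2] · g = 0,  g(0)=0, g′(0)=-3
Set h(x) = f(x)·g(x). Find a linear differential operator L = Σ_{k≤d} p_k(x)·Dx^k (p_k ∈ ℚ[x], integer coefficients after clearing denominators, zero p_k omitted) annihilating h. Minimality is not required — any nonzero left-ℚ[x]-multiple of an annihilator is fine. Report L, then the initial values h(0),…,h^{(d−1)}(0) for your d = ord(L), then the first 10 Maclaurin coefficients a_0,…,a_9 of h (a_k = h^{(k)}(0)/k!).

f: a_k = 1, 1, 1, 1, 1, 1, 1, 1, 1, 1, …
g: a_k = 0, -3, 9/2, -9, 81/4, -243/5, 243/2, -2187/7, 6561/8, -2187, …
Sym-product of L_f,L_g gives L₀ (≤ ord 2).
L = 3 + (-1 + 9·x)·Dx + (-1 - 2·x + 3·x^2)·Dx^2  (order 2).
h: a_k = 0, -3, 3/2, -15/2, 51/4, -717/20, 1713/20, -31749/140, 166137/280, -446223/280, …
ICs: h(0) = 0, h′(0) = -3.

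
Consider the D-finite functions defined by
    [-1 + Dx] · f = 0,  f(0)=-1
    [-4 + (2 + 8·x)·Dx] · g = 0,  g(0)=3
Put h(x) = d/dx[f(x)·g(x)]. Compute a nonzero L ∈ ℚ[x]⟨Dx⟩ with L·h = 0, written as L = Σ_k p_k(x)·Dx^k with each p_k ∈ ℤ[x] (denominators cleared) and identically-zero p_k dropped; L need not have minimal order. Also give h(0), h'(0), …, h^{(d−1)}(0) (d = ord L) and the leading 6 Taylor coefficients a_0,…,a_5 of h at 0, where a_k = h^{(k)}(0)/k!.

f: a_k = -1, -1, -1/2, -1/6, -1/24, -1/120, …
g: a_k = 3, 6, -6, 12, -30, 84, …
f·g: L₀ = L_f ⊗_s L_g, ord ≤ 1·1.
Derive L from L₀ (diff closure).
L = (1 + 24·x + 16·x^2) + (-3 - 16·x - 16·x^2)·Dx  (order 1).
h: a_k = -9, -3, -57/2, 159/2, -2371/8, 43487/40, …
ICs: h(0) = -9.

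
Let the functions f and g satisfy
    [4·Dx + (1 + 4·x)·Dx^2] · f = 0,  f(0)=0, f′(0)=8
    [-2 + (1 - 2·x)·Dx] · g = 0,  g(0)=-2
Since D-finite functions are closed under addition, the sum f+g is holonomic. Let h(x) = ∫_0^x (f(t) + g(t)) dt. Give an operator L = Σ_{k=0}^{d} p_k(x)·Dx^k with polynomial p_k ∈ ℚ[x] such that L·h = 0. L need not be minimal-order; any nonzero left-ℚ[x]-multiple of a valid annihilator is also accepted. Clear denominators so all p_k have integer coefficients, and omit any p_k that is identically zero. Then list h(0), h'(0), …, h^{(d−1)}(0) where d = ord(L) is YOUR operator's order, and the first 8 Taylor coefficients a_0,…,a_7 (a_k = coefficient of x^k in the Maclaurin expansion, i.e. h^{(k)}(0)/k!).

f: a_k = 0, 8, -16, 128/3, -128, 2048/5, -4096/3, 32768/7, …
g: a_k = -2, -4, -8, -16, -32, -64, -128, -256, …
L₀ := lclm(L_f,L_g); ord L₀ ≤ 2+1.
Integrate: L := L₀·Dx.
L = (-28 - 16·x)·Dx^2 + (1 - 40·x - 32·x^2)·Dx^3 + (1 + 3·x - 6·x^2 - 8·x^3)·Dx^4  (order 4).
h: a_k = 0, -2, 2, -8, 20/3, -32, 288/5, -640/3, …
ICs: h(0) = 0, h′(0) = -2, h′′(0) = 4, h′′′(0) = -48.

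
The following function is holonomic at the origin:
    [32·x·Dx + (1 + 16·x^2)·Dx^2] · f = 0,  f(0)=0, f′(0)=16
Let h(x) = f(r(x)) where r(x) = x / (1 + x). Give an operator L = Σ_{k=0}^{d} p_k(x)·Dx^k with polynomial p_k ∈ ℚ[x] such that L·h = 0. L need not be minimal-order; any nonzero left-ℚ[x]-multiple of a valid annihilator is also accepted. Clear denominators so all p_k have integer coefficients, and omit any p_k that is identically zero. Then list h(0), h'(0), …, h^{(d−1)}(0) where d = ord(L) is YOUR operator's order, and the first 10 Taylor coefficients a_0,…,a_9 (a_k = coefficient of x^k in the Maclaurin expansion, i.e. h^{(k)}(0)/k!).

L = (2 + 34·x)·Dx + (1 + 2·x + 17·x^2)·Dx^2  (order 2).
h: a_k = 0, 16, -16, -208/3, 240, 1616/5, -9776/3, 11632/7, 38640, -815984/9, …
ICs: h(0) = 0, h′(0) = 16.

f: a_k = 0, 16, 0, -256/3, 0, 4096/5, 0, -65536/7, 0, 1048576/9, …
Change of var in L_f (x↦r) gives L₀.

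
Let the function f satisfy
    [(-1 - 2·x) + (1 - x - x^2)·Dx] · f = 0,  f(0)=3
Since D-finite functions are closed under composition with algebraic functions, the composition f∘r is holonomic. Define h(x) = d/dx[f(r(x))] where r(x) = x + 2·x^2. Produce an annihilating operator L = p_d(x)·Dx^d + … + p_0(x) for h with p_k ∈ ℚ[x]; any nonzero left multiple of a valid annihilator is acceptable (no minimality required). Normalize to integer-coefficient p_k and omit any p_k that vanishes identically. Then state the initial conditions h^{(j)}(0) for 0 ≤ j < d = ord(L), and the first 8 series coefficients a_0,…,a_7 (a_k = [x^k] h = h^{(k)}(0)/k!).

L = (8 + 42·x + 126·x^2 + 208·x^3 + 408·x^4 + 480·x^5 + 320·x^6) + (-1 - 5·x - 3·x^2 + 18·x^3 + 80·x^4 + 120·x^5 + 112·x^6 + 64·x^7)·Dx  (order 1).
h: a_k = 3, 24, 99, 372, 1260, 4266, 13797, 43872, …
ICs: h(0) = 3.

f: a_k = 3, 3, 6, 9, 15, 24, 39, 63, …
L₀ from L_f via x↦r, Dx↦r'^{-1}Dx.
h=h₀': d/dx-closure on L₀ ⇒ L.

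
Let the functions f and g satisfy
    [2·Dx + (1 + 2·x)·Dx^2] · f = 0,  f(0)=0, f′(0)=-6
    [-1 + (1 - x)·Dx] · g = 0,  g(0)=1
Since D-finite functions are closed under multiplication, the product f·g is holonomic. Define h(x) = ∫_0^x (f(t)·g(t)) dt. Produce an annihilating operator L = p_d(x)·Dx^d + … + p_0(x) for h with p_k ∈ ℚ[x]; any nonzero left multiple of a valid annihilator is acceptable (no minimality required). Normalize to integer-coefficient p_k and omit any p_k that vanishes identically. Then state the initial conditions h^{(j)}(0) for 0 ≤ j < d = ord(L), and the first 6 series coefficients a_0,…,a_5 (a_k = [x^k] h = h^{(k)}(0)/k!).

f: a_k = 0, -6, 6, -8, 12, -96/5, …
g: a_k = 1, 1, 1, 1, 1, 1, …
Sym-product of L_f,L_g gives L₀ (≤ ord 2).
h=∫₀ˣh₀: take L = L₀·Dx.
L = 2·Dx + 6·x·Dx^2 + (-1 - x + 2·x^2)·Dx^3  (order 3).
h: a_k = 0, 0, -3, 0, -2, 4/5, …
ICs: h(0) = 0, h′(0) = 0, h′′(0) = -6.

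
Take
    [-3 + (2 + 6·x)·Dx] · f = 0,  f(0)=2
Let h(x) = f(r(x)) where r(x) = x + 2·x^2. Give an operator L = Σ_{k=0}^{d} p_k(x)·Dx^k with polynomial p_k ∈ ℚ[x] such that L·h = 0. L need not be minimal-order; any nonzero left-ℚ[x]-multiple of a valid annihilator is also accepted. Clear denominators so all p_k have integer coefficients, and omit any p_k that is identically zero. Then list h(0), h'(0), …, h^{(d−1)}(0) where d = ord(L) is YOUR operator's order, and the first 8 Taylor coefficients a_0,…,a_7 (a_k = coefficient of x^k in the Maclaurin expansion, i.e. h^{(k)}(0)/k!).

L = (-3 - 12·x) + (2 + 6·x + 12·x^2)·Dx  (order 1).
h: a_k = 2, 3, 15/4, -45/8, 315/64, 405/128, -11205/512, 41715/1024, …
ICs: h(0) = 2.

f: a_k = 2, 3, -9/4, 27/8, -405/64, 1701/128, -15309/512, 72171/1024, …
f∘r: x↦r, Dx↦Dx/r' in L_f ⇒ L₀.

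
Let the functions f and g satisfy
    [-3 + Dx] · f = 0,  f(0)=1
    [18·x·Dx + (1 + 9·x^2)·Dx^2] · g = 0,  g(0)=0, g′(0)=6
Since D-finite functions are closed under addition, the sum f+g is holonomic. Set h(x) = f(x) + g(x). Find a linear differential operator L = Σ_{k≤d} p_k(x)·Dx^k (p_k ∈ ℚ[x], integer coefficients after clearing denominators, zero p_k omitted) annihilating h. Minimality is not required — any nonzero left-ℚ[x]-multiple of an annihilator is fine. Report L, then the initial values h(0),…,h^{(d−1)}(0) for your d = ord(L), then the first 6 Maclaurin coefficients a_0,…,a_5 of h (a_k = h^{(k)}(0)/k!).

f: a_k = 1, 3, 9/2, 9/2, 27/8, 81/40, …
g: a_k = 0, 6, 0, -18, 0, 486/5, …
Weyl lclm of L_f,L_g ⇒ L₀ (ord ≤ 3).
L = (18 - 108·x - 162·x^2)·Dx + (-9 + 27·x + 27·x^2 - 81·x^3)·Dx^2 + (1 + 3·x + 9·x^2 + 27·x^3)·Dx^3  (order 3).
h: a_k = 1, 9, 9/2, -27/2, 27/8, 3969/40, …
ICs: h(0) = 1, h′(0) = 9, h′′(0) = 9.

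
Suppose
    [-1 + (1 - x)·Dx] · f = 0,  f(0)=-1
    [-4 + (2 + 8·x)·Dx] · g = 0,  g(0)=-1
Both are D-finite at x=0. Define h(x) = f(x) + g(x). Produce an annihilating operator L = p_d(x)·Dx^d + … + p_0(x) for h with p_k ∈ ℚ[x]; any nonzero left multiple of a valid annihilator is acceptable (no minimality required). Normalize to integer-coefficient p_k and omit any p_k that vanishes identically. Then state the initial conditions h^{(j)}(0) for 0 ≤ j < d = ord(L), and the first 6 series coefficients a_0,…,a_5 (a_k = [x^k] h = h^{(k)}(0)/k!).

L = (-8 - 12·x) + (6 + 8·x + 36·x^2)·Dx + (1 - 3·x - 22·x^2 + 24·x^3)·Dx^2  (order 2).
h: a_k = -2, -3, 1, -5, 9, -29, …
ICs: h(0) = -2, h′(0) = -3.

f: a_k = -1, -1, -1, -1, -1, -1, …
g: a_k = -1, -2, 2, -4, 10, -28, …
h₀=f+g: left-lcm gives L₀, ord ≤ 2.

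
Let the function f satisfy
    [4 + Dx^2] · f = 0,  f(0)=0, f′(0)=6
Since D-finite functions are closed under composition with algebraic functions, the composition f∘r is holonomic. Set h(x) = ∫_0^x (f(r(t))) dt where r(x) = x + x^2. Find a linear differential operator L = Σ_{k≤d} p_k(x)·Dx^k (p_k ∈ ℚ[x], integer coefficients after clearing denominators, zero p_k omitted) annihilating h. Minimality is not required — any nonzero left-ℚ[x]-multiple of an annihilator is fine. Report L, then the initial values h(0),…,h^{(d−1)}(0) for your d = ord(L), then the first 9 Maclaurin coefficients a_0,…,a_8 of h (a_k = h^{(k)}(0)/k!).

L = (4 + 24·x + 48·x^2 + 32·x^3)·Dx - 2·Dx^2 + (1 + 2·x)·Dx^3  (order 3).
h: a_k = 0, 0, 3, 2, -1, -12/5, -28/15, 0, 104/105, …
ICs: h(0) = 0, h′(0) = 0, h′′(0) = 6.

f: a_k = 0, 6, 0, -4, 0, 4/5, 0, -8/105, 0, …
L₀ from L_f via x↦r, Dx↦r'^{-1}Dx.
h=∫h₀ ⇒ L = L₀·Dx.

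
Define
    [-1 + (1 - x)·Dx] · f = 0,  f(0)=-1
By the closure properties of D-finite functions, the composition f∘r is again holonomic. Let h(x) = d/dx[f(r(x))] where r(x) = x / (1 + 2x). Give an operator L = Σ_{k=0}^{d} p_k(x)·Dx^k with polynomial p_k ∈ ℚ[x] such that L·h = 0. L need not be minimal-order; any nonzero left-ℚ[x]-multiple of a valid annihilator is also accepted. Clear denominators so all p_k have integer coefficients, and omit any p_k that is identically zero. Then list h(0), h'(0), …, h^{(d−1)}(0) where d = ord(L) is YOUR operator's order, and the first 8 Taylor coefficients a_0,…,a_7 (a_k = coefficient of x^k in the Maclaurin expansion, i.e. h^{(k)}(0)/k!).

f: a_k = -1, -1, -1, -1, -1, -1, -1, -1, …
f∘r: x↦r, Dx↦Dx/r' in L_f ⇒ L₀.
h=h₀': d/dx-closure on L₀ ⇒ L.
L = -4 + (-2 - 2·x)·Dx  (order 1).
h: a_k = -1, 2, -3, 4, -5, 6, -7, 8, …
ICs: h(0) = -1.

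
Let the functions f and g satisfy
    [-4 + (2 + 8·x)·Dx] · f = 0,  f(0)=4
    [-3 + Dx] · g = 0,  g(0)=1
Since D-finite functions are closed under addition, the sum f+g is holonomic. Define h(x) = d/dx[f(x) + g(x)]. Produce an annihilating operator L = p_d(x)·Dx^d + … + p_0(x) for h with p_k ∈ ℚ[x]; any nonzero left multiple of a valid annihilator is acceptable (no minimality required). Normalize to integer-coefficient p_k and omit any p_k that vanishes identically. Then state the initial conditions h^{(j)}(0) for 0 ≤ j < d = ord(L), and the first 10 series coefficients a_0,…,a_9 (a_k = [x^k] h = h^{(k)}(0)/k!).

L = (-54 - 72·x) + (3 - 72·x - 144·x^2)·Dx + (5 + 32·x + 48·x^2)·Dx^2  (order 2).
h: a_k = 11, -7, 123/2, -293/2, 4561/8, -80397/40, 591603/80, -15374631/560, 461262987/4480, -1742540071/4480, …
ICs: h(0) = 11, h′(0) = -7.

f: a_k = 4, 8, -8, 16, -40, 112, -336, 1056, -3432, 11440, …
g: a_k = 1, 3, 9/2, 9/2, 27/8, 81/40, 81/80, 243/560, 729/4480, 243/4480, …
L₀ := lclm(L_f,L_g); ord L₀ ≤ 1+1.
h₀' ⇒ L via d/dx closure of L₀.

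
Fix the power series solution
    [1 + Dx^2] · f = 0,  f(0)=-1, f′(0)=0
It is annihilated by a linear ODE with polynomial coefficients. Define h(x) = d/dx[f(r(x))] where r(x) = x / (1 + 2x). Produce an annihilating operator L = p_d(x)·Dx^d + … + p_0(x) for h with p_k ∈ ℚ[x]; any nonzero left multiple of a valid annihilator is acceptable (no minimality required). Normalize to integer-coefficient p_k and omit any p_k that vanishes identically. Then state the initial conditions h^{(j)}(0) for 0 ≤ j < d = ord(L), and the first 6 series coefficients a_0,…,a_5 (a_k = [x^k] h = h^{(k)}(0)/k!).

f: a_k = -1, 0, 1/2, 0, -1/24, 0, …
h₀=f(r): pull back L_f along r ⇒ L₀.
Derive L from L₀ (diff closure).
L = (25 + 96·x + 96·x^2) + (12 + 72·x + 144·x^2 + 96·x^3)·Dx + (1 + 8·x + 24·x^2 + 32·x^3 + 16·x^4)·Dx^2  (order 2).
h: a_k = 0, 1, -6, 143/6, -235/3, 27601/120, …
ICs: h(0) = 0, h′(0) = 1.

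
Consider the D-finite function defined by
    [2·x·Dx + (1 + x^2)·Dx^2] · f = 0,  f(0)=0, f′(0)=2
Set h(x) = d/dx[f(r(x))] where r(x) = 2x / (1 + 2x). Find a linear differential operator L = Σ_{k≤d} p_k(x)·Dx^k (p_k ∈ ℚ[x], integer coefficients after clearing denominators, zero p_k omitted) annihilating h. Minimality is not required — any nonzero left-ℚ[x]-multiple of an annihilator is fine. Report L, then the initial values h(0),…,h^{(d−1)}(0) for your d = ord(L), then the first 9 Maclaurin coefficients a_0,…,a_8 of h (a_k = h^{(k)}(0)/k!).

L = (4 + 16·x) + (1 + 4·x + 8·x^2)·Dx  (order 1).
h: a_k = 4, -16, 32, 0, -256, 1024, -2048, 0, 16384, …
ICs: h(0) = 4.

f: a_k = 0, 2, 0, -2/3, 0, 2/5, 0, -2/7, 0, …
Substitute x→r, Dx→(1/r')Dx; clear ⇒ L₀.
h₀' ⇒ L via d/dx closure of L₀.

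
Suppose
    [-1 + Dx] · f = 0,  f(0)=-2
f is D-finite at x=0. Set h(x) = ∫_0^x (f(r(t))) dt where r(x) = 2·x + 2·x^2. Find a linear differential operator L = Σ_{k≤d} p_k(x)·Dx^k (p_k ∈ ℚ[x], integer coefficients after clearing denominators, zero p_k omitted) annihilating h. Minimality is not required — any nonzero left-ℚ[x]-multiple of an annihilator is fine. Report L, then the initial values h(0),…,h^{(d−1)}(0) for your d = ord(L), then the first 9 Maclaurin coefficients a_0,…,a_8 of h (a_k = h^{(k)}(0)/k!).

L = (-2 - 4·x)·Dx + Dx^2  (order 2).
h: a_k = 0, -2, -2, -8/3, -8/3, -8/3, -104/45, -608/315, -464/315, …
ICs: h(0) = 0, h′(0) = -2.

f: a_k = -2, -2, -1, -1/3, -1/12, -1/60, -1/360, -1/2520, -1/20160, …
Substitute x→r, Dx→(1/r')Dx; clear ⇒ L₀.
h=∫₀ˣh₀: take L = L₀·Dx.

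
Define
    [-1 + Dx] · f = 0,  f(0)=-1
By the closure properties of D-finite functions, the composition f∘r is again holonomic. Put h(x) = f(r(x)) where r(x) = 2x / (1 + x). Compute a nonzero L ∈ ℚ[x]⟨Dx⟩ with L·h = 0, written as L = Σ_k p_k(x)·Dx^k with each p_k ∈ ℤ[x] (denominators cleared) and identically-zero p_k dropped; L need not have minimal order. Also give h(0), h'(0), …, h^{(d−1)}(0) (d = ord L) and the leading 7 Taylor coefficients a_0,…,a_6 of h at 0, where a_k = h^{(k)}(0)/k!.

f: a_k = -1, -1, -1/2, -1/6, -1/24, -1/120, -1/720, …
L₀ from L_f via x↦r, Dx↦r'^{-1}Dx.
L = -2 + (1 + 2·x + x^2)·Dx  (order 1).
h: a_k = -1, -2, 0, 2/3, -2/3, 2/5, -4/45, …
ICs: h(0) = -1.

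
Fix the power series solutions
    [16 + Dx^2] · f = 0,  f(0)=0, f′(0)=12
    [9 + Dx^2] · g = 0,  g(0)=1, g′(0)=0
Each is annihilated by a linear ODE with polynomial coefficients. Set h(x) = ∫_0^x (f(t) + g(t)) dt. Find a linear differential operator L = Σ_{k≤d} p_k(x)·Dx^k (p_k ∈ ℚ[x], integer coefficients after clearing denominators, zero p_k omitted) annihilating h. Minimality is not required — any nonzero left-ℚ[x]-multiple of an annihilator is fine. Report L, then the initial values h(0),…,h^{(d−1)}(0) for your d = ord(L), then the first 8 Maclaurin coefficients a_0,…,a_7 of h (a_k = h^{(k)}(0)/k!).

L = 144·Dx + 25·Dx^3 + Dx^5  (order 5).
h: a_k = 0, 1, 6, -3/2, -8, 27/40, 64/15, -81/560, …
ICs: h(0) = 0, h′(0) = 1, h′′(0) = 12, h′′′(0) = -9, h′′′′(0) = -192.

f: a_k = 0, 12, 0, -32, 0, 128/5, 0, -1024/105, …
g: a_k = 1, 0, -9/2, 0, 27/8, 0, -81/80, 0, …
Weyl lclm of L_f,L_g ⇒ L₀ (ord ≤ 4).
h=∫₀ˣh₀: take L = L₀·Dx.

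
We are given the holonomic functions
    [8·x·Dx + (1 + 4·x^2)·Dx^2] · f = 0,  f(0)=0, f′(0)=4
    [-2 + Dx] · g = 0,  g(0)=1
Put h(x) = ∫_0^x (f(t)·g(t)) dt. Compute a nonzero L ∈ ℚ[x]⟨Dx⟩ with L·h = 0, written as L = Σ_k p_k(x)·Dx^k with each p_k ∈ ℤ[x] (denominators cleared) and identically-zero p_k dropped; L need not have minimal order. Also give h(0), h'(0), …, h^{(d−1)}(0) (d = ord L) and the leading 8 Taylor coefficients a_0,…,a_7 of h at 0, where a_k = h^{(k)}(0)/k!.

f: a_k = 0, 4, 0, -16/3, 0, 64/5, 0, -256/7, …
g: a_k = 1, 2, 2, 4/3, 2/3, 4/15, 4/45, 8/315, …
L₀ := L_f ⊗_s L_g (sym. prod.), ord ≤ 2.
h=∫₀ˣh₀: take L = L₀·Dx.
L = (4 - 16·x + 16·x^2)·Dx + (-4 + 8·x - 16·x^2)·Dx^2 + (1 + 4·x^2)·Dx^3  (order 3).
h: a_k = 0, 0, 2, 8/3, 2/3, -16/15, 4/5, 176/63, …
ICs: h(0) = 0, h′(0) = 0, h′′(0) = 4.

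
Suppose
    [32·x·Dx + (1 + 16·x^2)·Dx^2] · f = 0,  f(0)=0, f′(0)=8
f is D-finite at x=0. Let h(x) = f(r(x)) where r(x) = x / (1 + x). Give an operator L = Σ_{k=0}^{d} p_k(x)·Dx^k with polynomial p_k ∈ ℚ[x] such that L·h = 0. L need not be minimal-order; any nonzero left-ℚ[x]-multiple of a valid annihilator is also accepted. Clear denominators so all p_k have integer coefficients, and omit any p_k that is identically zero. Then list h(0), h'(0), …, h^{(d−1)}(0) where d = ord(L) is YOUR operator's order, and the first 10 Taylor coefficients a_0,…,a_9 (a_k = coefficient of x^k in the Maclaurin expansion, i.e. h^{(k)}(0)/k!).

L = (2 + 34·x)·Dx + (1 + 2·x + 17·x^2)·Dx^2  (order 2).
h: a_k = 0, 8, -8, -104/3, 120, 808/5, -4888/3, 5816/7, 19320, -407992/9, …
ICs: h(0) = 0, h′(0) = 8.

f: a_k = 0, 8, 0, -128/3, 0, 2048/5, 0, -32768/7, 0, 524288/9, …
Change of var in L_f (x↦r) gives L₀.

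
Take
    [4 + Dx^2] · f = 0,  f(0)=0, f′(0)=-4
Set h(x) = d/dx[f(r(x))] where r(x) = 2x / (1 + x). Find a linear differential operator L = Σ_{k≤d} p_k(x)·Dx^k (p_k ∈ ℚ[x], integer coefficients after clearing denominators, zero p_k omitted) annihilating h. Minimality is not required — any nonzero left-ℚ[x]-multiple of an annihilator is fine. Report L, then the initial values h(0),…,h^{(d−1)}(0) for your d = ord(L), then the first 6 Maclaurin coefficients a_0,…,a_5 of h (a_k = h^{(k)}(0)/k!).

f: a_k = 0, -4, 0, 8/3, 0, -8/15, …
Substitute x→r, Dx→(1/r')Dx; clear ⇒ L₀.
Differentiate: ansatz ord ≤ ord L₀ ⇒ L.
L = (22 + 12·x + 6·x^2) + (6 + 18·x + 18·x^2 + 6·x^3)·Dx + (1 + 4·x + 6·x^2 + 4·x^3 + x^4)·Dx^2  (order 2).
h: a_k = -8, 16, 40, -224, 1544/3, -720, …
ICs: h(0) = -8, h′(0) = 16.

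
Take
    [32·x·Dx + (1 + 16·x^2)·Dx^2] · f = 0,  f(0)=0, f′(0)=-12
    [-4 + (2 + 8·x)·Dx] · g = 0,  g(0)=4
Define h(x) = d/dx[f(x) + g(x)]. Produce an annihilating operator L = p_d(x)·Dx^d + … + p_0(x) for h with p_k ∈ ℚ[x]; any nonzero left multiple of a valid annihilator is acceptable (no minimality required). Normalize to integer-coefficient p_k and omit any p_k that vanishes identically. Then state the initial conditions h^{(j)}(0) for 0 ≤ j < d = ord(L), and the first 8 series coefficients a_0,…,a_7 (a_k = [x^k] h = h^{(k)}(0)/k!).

f: a_k = 0, -12, 0, 64, 0, -3072/5, 0, 49152/7, …
g: a_k = 4, 8, -8, 16, -40, 112, -336, 1056, …
L₀ := lclm(L_f,L_g); ord L₀ ≤ 2+1.
h₀' ⇒ L via d/dx closure of L₀.
L = (-32 - 320·x + 1536·x^2 + 3072·x^3) + (-22 - 128·x + 320·x^2 + 6144·x^3 + 10752·x^4)·Dx + (-1 + 12·x + 96·x^2 + 384·x^3 + 1792·x^4 + 3072·x^5)·Dx^2  (order 2).
h: a_k = -4, -16, 240, -160, -2512, -2016, 56544, -27456, …
ICs: h(0) = -4, h′(0) = -16.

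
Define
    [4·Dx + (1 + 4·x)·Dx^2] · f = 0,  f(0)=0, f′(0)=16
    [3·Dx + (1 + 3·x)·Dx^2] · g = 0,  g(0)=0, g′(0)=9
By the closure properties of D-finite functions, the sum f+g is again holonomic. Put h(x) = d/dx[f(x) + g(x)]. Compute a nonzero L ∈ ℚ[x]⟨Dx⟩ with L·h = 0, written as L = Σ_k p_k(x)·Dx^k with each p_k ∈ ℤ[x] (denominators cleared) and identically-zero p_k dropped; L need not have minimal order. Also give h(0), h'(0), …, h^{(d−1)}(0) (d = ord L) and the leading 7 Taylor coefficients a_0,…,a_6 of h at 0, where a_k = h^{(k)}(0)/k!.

L = 24 + (14 + 48·x)·Dx + (1 + 7·x + 12·x^2)·Dx^2  (order 2).
h: a_k = 25, -91, 337, -1267, 4825, -18571, 72097, …
ICs: h(0) = 25, h′(0) = -91.

f: a_k = 0, 16, -32, 256/3, -256, 4096/5, -8192/3, …
g: a_k = 0, 9, -27/2, 27, -243/4, 729/5, -729/2, …
L₀ := lclm(L_f,L_g); ord L₀ ≤ 2+2.
h₀' ⇒ L via d/dx closure of L₀.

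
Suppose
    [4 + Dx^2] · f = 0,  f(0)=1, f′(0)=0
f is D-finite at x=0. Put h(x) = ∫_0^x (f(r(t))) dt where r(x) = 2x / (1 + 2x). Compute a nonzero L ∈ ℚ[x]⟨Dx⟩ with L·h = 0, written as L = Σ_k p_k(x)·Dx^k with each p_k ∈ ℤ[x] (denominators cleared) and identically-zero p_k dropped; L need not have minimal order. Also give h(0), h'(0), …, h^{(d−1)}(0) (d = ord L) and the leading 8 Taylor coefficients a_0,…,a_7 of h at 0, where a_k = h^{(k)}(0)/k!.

L = 16·Dx + (4 + 24·x + 48·x^2 + 32·x^3)·Dx^2 + (1 + 8·x + 24·x^2 + 32·x^3 + 16·x^4)·Dx^3  (order 3).
h: a_k = 0, 1, 0, -8/3, 8, -256/15, 256/9, -1408/45, …
ICs: h(0) = 0, h′(0) = 1, h′′(0) = 0.

f: a_k = 1, 0, -2, 0, 2/3, 0, -4/45, 0, …
Change of var in L_f (x↦r) gives L₀.
h=∫h₀ ⇒ L = L₀·Dx.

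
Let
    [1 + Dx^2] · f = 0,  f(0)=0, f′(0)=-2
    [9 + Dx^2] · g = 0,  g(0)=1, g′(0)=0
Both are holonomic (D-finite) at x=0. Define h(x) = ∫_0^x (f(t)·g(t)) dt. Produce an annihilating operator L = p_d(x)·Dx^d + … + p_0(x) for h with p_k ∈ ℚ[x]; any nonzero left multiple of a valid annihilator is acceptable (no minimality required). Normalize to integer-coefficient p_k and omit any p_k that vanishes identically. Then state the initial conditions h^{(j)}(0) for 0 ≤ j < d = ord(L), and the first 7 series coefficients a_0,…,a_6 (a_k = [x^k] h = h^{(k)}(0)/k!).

L = 64·Dx + 20·Dx^3 + Dx^5  (order 5).
h: a_k = 0, 0, -1, 0, 7/3, 0, -62/45, …
ICs: h(0) = 0, h′(0) = 0, h′′(0) = -2, h′′′(0) = 0, h′′′′(0) = 56.

f: a_k = 0, -2, 0, 1/3, 0, -1/60, 0, …
g: a_k = 1, 0, -9/2, 0, 27/8, 0, -81/80, …
L₀ := L_f ⊗_s L_g (sym. prod.), ord ≤ 4.
h=∫₀ˣh₀: take L = L₀·Dx.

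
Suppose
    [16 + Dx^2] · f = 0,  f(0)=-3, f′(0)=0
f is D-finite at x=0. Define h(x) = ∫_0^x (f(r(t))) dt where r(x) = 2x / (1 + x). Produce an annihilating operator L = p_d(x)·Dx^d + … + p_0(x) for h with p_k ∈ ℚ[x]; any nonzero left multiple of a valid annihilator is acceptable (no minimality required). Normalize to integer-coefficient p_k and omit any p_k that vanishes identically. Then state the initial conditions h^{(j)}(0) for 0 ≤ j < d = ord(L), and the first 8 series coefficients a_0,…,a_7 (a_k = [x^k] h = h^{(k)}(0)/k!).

f: a_k = -3, 0, 24, 0, -32, 0, 256/15, 0, …
L₀ from L_f via x↦r, Dx↦r'^{-1}Dx.
h=∫h₀ ⇒ L = L₀·Dx.
L = 64·Dx + (2 + 6·x + 6·x^2 + 2·x^3)·Dx^2 + (1 + 4·x + 6·x^2 + 4·x^3 + x^4)·Dx^3  (order 3).
h: a_k = 0, -3, 0, 32, -48, -224/5, 832/3, -53216/105, …
ICs: h(0) = 0, h′(0) = -3, h′′(0) = 0.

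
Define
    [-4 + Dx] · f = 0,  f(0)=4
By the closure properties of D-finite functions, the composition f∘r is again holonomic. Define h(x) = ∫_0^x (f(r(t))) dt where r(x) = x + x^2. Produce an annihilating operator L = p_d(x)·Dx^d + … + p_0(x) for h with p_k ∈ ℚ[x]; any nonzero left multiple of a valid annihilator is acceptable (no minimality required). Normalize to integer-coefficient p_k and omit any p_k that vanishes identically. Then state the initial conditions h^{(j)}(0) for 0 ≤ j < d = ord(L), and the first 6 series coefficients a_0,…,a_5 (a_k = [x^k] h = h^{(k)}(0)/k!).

f: a_k = 4, 16, 32, 128/3, 128/3, 512/15, …
Change of var in L_f (x↦r) gives L₀.
h=∫h₀ ⇒ L = L₀·Dx.
L = (-4 - 8·x)·Dx + Dx^2  (order 2).
h: a_k = 0, 4, 8, 16, 80/3, 608/15, …
ICs: h(0) = 0, h′(0) = 4.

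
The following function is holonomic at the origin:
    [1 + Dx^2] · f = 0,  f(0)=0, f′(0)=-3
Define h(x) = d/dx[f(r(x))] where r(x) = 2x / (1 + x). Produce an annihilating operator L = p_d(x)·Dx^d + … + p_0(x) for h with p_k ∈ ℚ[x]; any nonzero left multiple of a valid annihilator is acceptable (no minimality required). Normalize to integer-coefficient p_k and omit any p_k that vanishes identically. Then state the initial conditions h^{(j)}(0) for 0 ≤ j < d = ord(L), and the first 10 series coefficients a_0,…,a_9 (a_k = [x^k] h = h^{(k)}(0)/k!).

f: a_k = 0, -3, 0, 1/2, 0, -1/40, 0, 1/1680, 0, -1/120960, …
h₀=f(r): pull back L_f along r ⇒ L₀.
h₀' ⇒ L via d/dx closure of L₀.
L = (10 + 12·x + 6·x^2) + (6 + 18·x + 18·x^2 + 6·x^3)·Dx + (1 + 4·x + 6·x^2 + 4·x^3 + x^4)·Dx^2  (order 2).
h: a_k = -6, 12, -6, -24, 86, -180, 4418/15, -6064/15, 49262/105, -9148/21, …
ICs: h(0) = -6, h′(0) = 12.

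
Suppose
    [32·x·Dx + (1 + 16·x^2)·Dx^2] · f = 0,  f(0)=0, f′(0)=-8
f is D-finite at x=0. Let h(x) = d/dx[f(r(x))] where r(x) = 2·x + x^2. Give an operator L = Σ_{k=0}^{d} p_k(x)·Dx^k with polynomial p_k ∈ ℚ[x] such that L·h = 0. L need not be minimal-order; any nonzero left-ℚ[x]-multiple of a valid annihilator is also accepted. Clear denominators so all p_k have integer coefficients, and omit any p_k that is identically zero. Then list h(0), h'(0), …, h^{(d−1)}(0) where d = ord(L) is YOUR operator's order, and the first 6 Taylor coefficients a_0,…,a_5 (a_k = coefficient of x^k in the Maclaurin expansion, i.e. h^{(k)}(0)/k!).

L = (-1 + 128·x + 256·x^2 + 192·x^3 + 48·x^4) + (1 + x + 64·x^2 + 128·x^3 + 80·x^4 + 16·x^5)·Dx  (order 1).
h: a_k = -16, -16, 1024, 2048, -64256, -196352, …
ICs: h(0) = -16.

f: a_k = 0, -8, 0, 128/3, 0, -2048/5, …
h₀=f(r): pull back L_f along r ⇒ L₀.
Differentiate: ansatz ord ≤ ord L₀ ⇒ L.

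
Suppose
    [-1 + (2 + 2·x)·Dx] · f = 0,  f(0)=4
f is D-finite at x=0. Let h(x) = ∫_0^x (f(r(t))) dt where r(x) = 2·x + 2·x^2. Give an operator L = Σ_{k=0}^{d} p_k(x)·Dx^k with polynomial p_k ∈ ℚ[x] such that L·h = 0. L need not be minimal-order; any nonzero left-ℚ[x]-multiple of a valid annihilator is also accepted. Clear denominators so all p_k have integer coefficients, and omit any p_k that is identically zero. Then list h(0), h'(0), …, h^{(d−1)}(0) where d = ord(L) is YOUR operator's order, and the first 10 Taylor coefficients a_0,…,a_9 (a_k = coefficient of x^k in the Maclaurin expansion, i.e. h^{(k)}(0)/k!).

L = (-1 - 2·x)·Dx + (1 + 2·x + 2·x^2)·Dx^2  (order 2).
h: a_k = 0, 4, 2, 2/3, -1/2, 3/10, -1/12, -3/28, 7/32, -61/288, …
ICs: h(0) = 0, h′(0) = 4.

f: a_k = 4, 2, -1/2, 1/4, -5/32, 7/64, -21/256, 33/512, -429/8192, 715/16384, …
h₀=f(r): pull back L_f along r ⇒ L₀.
Integrate: L := L₀·Dx.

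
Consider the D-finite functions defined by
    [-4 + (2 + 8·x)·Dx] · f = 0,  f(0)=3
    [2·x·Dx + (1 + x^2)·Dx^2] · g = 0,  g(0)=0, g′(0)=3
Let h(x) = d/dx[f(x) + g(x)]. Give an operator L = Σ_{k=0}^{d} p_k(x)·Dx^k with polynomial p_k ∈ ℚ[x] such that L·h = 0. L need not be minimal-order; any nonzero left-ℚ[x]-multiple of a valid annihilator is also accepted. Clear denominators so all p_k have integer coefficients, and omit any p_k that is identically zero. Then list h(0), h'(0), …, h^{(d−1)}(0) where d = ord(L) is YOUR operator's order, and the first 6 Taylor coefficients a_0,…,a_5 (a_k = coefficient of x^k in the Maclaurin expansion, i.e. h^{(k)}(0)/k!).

L = (-2 - 20·x + 6·x^2 + 12·x^3) + (-7 - 8·x - 25·x^2 + 24·x^3 + 42·x^4)·Dx + (-1 - 3·x + 6·x^2 + 9·x^3 + 7·x^4 + 12·x^5)·Dx^2  (order 2).
h: a_k = 9, -12, 33, -120, 423, -1512, …
ICs: h(0) = 9, h′(0) = -12.

f: a_k = 3, 6, -6, 12, -30, 84, …
g: a_k = 0, 3, 0, -1, 0, 3/5, …
f+g: L₀ = lclm(L_f,L_g), ord ≤ 1+2.
Derive L from L₀ (diff closure).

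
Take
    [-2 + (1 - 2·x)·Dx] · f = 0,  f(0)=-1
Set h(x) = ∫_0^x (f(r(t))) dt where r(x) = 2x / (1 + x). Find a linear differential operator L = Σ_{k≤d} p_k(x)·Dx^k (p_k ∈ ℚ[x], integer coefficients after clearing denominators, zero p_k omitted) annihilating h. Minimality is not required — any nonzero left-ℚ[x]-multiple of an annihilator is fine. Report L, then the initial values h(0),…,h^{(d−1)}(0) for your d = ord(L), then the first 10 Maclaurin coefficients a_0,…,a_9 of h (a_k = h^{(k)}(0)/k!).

L = 4·Dx + (-1 + 2·x + 3·x^2)·Dx^2  (order 2).
h: a_k = 0, -1, -2, -4, -9, -108/5, -54, -972/7, -729/2, -972, …
ICs: h(0) = 0, h′(0) = -1.

f: a_k = -1, -2, -4, -8, -16, -32, -64, -128, -256, -512, …
Change of var in L_f (x↦r) gives L₀.
∫: right-multiply L₀ by Dx.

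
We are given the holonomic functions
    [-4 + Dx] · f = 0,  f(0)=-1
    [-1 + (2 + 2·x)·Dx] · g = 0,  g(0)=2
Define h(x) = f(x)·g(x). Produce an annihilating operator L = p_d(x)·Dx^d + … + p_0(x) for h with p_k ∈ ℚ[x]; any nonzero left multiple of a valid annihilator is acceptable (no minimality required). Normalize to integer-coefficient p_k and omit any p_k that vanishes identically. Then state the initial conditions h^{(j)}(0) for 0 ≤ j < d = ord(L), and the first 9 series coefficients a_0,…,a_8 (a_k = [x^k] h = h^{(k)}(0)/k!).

f: a_k = -1, -4, -8, -32/3, -32/3, -128/15, -256/45, -1024/315, -512/315, …
g: a_k = 2, 1, -1/4, 1/8, -5/64, 7/128, -21/512, 33/1024, -429/16384, …
f·g: L₀ = L_f ⊗_s L_g, ord ≤ 1·1.
L = (-9 - 8·x) + (2 + 2·x)·Dx  (order 1).
h: a_k = -2, -9, -79/4, -683/24, -1947/64, -49553/1920, -417727/23040, -389323/35840, -29265889/5160960, …
ICs: h(0) = -2.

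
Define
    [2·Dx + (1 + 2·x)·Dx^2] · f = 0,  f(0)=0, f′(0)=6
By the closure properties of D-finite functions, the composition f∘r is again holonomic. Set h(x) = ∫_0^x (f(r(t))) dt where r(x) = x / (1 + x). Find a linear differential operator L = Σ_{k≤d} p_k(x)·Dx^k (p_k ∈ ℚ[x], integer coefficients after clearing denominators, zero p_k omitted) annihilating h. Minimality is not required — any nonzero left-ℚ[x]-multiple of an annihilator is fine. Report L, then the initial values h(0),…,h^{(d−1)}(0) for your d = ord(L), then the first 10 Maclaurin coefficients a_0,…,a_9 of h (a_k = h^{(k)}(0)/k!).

f: a_k = 0, 6, -6, 8, -12, 96/5, -32, 384/7, -96, 512/3, …
L₀ from L_f via x↦r, Dx↦r'^{-1}Dx.
∫: right-multiply L₀ by Dx.
L = (4 + 6·x)·Dx^2 + (1 + 4·x + 3·x^2)·Dx^3  (order 3).
h: a_k = 0, 0, 3, -4, 13/2, -12, 121/5, -52, 3279/28, -820/3, …
ICs: h(0) = 0, h′(0) = 0, h′′(0) = 6.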